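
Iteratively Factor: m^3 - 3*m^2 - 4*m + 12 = (m + 2)*(m^2 - 5*m + 6) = (m - 2)*(m + 2)*(m - 3)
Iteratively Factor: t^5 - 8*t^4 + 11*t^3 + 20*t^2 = (t - 5)*(t^4 - 3*t^3 - 4*t^2) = t*(t - 5)*(t^3 - 3*t^2 - 4*t) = t^2*(t - 5)*(t^2 - 3*t - 4) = t^2*(t - 5)*(t + 1)*(t - 4)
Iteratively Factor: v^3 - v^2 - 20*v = (v + 4)*(v^2 - 5*v) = (v - 5)*(v + 4)*(v)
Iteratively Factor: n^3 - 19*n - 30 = (n + 3)*(n^2 - 3*n - 10) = (n - 5)*(n + 3)*(n + 2)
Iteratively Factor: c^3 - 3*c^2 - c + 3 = (c + 1)*(c^2 - 4*c + 3) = (c - 3)*(c + 1)*(c - 1)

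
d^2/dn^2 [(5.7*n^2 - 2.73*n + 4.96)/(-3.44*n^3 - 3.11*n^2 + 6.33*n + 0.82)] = (-134.90304*n^6 + 193.834368*n^5 - 1273.80792*n^4 - 1126.846426*n^3 + 365.380824*n^2 + 543.689556*n - 458.787508)/(40.707584*n^9 + 110.407488*n^8 - 124.903992*n^7 - 405.355657*n^6 + 177.201741*n^5 + 457.183455*n^4 - 149.840373*n^3 - 92.296002*n^2 - 12.768876*n - 0.551368)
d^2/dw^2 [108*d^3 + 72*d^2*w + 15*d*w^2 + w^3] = 30*d + 6*w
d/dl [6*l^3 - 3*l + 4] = 18*l^2 - 3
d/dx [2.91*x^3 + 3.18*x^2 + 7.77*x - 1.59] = 8.73*x^2 + 6.36*x + 7.77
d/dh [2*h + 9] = 2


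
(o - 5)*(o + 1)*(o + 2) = o^3 - 2*o^2 - 13*o - 10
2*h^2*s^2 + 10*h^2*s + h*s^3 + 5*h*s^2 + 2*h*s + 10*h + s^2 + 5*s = (2*h + s)*(s + 5)*(h*s + 1)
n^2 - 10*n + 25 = (n - 5)^2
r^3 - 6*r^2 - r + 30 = (r - 5)*(r - 3)*(r + 2)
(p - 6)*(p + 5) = p^2 - p - 30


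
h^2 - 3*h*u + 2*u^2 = (h - 2*u)*(h - u)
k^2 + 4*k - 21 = (k - 3)*(k + 7)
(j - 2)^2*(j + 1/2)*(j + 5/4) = j^4 - 9*j^3/4 - 19*j^2/8 + 9*j/2 + 5/2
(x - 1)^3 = x^3 - 3*x^2 + 3*x - 1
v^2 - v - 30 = (v - 6)*(v + 5)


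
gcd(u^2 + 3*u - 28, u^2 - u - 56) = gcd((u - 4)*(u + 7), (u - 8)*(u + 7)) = u + 7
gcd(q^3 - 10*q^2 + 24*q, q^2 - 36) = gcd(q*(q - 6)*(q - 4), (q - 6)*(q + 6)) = q - 6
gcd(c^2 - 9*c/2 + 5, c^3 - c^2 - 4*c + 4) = c - 2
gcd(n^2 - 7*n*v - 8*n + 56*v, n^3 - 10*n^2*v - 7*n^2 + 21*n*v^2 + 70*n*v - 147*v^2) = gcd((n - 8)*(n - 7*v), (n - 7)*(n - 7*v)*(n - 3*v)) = -n + 7*v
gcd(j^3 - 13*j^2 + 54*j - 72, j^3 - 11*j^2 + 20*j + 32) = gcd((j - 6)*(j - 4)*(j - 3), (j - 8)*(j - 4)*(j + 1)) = j - 4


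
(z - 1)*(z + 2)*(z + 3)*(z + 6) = z^4 + 10*z^3 + 25*z^2 - 36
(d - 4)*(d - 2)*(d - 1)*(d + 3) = d^4 - 4*d^3 - 7*d^2 + 34*d - 24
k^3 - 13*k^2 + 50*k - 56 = (k - 7)*(k - 4)*(k - 2)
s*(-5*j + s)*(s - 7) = -5*j*s^2 + 35*j*s + s^3 - 7*s^2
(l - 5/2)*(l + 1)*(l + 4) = l^3 + 5*l^2/2 - 17*l/2 - 10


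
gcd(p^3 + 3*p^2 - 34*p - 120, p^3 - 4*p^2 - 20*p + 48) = p^2 - 2*p - 24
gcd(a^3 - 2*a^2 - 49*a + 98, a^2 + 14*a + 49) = a + 7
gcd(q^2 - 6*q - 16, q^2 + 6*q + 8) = q + 2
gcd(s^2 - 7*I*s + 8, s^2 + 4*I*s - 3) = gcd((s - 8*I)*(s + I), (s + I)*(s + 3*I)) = s + I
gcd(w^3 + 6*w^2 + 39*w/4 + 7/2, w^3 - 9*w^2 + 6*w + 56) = w + 2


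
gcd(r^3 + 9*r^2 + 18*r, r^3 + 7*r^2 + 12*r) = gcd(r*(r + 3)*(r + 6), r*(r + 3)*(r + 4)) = r^2 + 3*r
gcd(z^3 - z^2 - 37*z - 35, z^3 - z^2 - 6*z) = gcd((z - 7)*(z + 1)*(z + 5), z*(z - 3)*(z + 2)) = 1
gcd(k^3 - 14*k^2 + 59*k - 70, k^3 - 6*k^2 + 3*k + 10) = k^2 - 7*k + 10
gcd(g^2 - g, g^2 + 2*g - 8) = 1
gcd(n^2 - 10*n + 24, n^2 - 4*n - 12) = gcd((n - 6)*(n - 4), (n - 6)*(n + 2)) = n - 6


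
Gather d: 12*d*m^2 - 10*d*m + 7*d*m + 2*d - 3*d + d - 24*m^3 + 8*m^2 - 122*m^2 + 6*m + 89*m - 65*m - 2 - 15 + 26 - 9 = d*(12*m^2 - 3*m) - 24*m^3 - 114*m^2 + 30*m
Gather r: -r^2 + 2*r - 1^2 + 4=-r^2 + 2*r + 3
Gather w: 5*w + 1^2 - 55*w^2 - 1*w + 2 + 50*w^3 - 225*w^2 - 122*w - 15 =50*w^3 - 280*w^2 - 118*w - 12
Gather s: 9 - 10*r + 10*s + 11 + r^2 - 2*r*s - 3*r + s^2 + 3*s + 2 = r^2 - 13*r + s^2 + s*(13 - 2*r) + 22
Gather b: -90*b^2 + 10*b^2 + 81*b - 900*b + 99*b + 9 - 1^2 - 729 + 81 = -80*b^2 - 720*b - 640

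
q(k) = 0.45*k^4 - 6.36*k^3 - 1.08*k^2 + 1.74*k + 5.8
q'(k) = 1.8*k^3 - 19.08*k^2 - 2.16*k + 1.74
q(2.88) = -119.11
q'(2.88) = -119.74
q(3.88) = -273.22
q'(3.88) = -188.74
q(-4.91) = 985.60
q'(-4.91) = -660.70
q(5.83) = -761.17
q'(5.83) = -302.68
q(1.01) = 0.37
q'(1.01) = -18.05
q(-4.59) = 789.83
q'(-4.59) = -564.39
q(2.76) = -105.23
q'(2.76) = -111.72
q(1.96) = -36.19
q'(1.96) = -62.24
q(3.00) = -133.97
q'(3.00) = -127.86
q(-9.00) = 7491.55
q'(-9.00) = -2836.50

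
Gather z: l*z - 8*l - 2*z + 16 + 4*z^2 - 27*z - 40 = -8*l + 4*z^2 + z*(l - 29) - 24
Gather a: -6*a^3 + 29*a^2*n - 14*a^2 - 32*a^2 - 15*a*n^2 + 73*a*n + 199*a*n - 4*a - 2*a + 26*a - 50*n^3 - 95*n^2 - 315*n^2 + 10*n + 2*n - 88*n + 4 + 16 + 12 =-6*a^3 + a^2*(29*n - 46) + a*(-15*n^2 + 272*n + 20) - 50*n^3 - 410*n^2 - 76*n + 32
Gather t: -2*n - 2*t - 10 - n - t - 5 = -3*n - 3*t - 15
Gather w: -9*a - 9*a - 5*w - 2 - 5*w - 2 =-18*a - 10*w - 4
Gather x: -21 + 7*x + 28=7*x + 7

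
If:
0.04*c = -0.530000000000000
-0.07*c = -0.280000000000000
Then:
No Solution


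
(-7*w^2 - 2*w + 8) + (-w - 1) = -7*w^2 - 3*w + 7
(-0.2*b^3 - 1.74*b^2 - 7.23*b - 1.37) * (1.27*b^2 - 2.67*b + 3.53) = -0.254*b^5 - 1.6758*b^4 - 5.2423*b^3 + 11.422*b^2 - 21.864*b - 4.8361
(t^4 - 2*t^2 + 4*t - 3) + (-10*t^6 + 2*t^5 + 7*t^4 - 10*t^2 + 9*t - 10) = -10*t^6 + 2*t^5 + 8*t^4 - 12*t^2 + 13*t - 13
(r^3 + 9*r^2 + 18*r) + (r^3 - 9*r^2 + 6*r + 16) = 2*r^3 + 24*r + 16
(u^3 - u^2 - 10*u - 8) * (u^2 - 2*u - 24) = u^5 - 3*u^4 - 32*u^3 + 36*u^2 + 256*u + 192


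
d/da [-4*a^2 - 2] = -8*a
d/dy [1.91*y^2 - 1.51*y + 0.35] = 3.82*y - 1.51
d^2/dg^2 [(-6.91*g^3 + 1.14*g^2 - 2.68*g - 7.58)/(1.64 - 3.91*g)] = (211.281542*g^3 - 265.858104*g^2 + 111.510816*g + 260.005772)/(59.776471*g^3 - 75.217452*g^2 + 31.549008*g - 4.410944)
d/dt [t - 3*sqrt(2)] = 1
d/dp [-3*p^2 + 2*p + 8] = 2 - 6*p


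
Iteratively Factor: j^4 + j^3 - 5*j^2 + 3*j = (j - 1)*(j^3 + 2*j^2 - 3*j) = j*(j - 1)*(j^2 + 2*j - 3) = j*(j - 1)^2*(j + 3)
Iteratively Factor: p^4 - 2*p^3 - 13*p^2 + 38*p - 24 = (p - 1)*(p^3 - p^2 - 14*p + 24) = (p - 2)*(p - 1)*(p^2 + p - 12) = (p - 2)*(p - 1)*(p + 4)*(p - 3)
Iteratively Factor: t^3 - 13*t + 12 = (t + 4)*(t^2 - 4*t + 3) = (t - 3)*(t + 4)*(t - 1)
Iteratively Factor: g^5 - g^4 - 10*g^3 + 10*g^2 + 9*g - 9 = (g + 3)*(g^4 - 4*g^3 + 2*g^2 + 4*g - 3) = (g - 1)*(g + 3)*(g^3 - 3*g^2 - g + 3) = (g - 3)*(g - 1)*(g + 3)*(g^2 - 1) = (g - 3)*(g - 1)^2*(g + 3)*(g + 1)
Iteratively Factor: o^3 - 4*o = (o - 2)*(o^2 + 2*o) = (o - 2)*(o + 2)*(o)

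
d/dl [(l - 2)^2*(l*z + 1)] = (l - 2)*(2*l*z + z*(l - 2) + 2)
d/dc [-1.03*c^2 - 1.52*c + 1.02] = -2.06*c - 1.52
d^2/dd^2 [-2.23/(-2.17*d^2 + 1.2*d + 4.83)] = (21.001694*d^2 - 11.61384*d - 2.23*(4.34*d - 1.2)*(8.68*d - 2.4) - 46.745706)/(-2.17*d^2 + 1.2*d + 4.83)^3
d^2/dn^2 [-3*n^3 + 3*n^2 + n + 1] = 6 - 18*n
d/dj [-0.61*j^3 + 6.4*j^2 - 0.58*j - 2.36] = -1.83*j^2 + 12.8*j - 0.58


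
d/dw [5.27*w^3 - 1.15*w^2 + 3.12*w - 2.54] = 15.81*w^2 - 2.3*w + 3.12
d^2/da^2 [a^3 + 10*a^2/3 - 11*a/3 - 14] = 6*a + 20/3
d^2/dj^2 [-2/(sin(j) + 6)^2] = 4*(2*sin(j)^2 - 6*sin(j) - 3)/(sin(j) + 6)^4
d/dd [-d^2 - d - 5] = -2*d - 1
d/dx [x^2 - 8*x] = 2*x - 8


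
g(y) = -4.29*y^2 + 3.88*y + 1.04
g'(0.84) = -3.33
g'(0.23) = 1.91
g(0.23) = 1.71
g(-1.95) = -22.84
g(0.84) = 1.27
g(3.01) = -26.15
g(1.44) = -2.27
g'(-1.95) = 20.61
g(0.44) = 1.92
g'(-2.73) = 27.30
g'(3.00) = -21.86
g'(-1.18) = 14.00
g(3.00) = -25.93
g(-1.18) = -9.51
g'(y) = 3.88 - 8.58*y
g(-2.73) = -41.53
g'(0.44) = 0.10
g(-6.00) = -176.68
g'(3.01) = -21.95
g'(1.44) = -8.48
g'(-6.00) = 55.36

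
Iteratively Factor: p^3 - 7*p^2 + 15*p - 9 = (p - 3)*(p^2 - 4*p + 3) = (p - 3)^2*(p - 1)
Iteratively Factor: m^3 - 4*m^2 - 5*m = (m)*(m^2 - 4*m - 5) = m*(m + 1)*(m - 5)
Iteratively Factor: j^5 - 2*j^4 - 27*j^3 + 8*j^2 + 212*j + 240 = (j - 5)*(j^4 + 3*j^3 - 12*j^2 - 52*j - 48) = (j - 5)*(j + 2)*(j^3 + j^2 - 14*j - 24) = (j - 5)*(j + 2)*(j + 3)*(j^2 - 2*j - 8) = (j - 5)*(j - 4)*(j + 2)*(j + 3)*(j + 2)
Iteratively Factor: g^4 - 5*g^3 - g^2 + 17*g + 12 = (g + 1)*(g^3 - 6*g^2 + 5*g + 12) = (g - 3)*(g + 1)*(g^2 - 3*g - 4) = (g - 3)*(g + 1)^2*(g - 4)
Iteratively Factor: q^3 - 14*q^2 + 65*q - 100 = (q - 5)*(q^2 - 9*q + 20) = (q - 5)*(q - 4)*(q - 5)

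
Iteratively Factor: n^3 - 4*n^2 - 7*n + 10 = (n - 5)*(n^2 + n - 2) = (n - 5)*(n + 2)*(n - 1)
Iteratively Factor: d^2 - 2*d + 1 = (d - 1)*(d - 1)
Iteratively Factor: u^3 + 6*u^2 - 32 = (u - 2)*(u^2 + 8*u + 16) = (u - 2)*(u + 4)*(u + 4)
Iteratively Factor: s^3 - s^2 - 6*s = (s)*(s^2 - s - 6) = s*(s - 3)*(s + 2)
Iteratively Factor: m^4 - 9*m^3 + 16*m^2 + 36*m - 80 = (m - 5)*(m^3 - 4*m^2 - 4*m + 16) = (m - 5)*(m - 4)*(m^2 - 4) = (m - 5)*(m - 4)*(m - 2)*(m + 2)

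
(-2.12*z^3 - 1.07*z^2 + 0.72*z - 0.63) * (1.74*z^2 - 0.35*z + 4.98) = -3.6888*z^5 - 1.1198*z^4 - 8.9303*z^3 - 6.6768*z^2 + 3.8061*z - 3.1374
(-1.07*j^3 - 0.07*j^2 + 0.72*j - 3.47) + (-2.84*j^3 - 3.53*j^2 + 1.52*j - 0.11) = -3.91*j^3 - 3.6*j^2 + 2.24*j - 3.58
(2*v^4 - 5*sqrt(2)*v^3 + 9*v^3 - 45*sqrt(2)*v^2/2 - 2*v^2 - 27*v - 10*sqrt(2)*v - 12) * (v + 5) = 2*v^5 - 5*sqrt(2)*v^4 + 19*v^4 - 95*sqrt(2)*v^3/2 + 43*v^3 - 245*sqrt(2)*v^2/2 - 37*v^2 - 147*v - 50*sqrt(2)*v - 60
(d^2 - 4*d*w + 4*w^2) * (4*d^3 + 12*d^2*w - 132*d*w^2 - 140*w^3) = 4*d^5 - 4*d^4*w - 164*d^3*w^2 + 436*d^2*w^3 + 32*d*w^4 - 560*w^5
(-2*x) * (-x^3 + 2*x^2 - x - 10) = 2*x^4 - 4*x^3 + 2*x^2 + 20*x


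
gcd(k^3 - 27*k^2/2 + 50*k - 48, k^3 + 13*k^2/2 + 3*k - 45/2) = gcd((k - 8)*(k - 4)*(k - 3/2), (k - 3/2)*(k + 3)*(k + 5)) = k - 3/2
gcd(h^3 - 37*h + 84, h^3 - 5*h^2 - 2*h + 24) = h^2 - 7*h + 12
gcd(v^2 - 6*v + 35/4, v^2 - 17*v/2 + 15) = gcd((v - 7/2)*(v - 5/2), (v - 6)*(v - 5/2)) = v - 5/2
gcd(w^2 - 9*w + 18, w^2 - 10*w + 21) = w - 3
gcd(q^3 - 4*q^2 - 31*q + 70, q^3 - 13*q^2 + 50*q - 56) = q^2 - 9*q + 14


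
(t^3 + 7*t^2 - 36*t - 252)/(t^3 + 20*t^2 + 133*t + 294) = (t - 6)/(t + 7)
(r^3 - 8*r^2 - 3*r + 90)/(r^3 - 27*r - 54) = (r - 5)/(r + 3)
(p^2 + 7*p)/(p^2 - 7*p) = (p + 7)/(p - 7)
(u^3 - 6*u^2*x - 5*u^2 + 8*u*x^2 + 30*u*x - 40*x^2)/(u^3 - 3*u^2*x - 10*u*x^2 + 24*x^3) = (u - 5)/(u + 3*x)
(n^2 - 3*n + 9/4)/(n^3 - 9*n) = (n^2 - 3*n + 9/4)/(n*(n^2 - 9))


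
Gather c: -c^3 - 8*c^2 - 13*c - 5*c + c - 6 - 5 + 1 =-c^3 - 8*c^2 - 17*c - 10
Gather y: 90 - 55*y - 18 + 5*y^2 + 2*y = 5*y^2 - 53*y + 72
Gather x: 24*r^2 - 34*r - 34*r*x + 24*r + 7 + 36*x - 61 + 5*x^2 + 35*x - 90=24*r^2 - 10*r + 5*x^2 + x*(71 - 34*r) - 144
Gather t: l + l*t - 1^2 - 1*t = l + t*(l - 1) - 1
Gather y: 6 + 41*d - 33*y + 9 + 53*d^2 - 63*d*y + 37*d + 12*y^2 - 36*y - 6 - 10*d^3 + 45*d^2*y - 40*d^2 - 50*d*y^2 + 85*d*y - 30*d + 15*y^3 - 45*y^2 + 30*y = -10*d^3 + 13*d^2 + 48*d + 15*y^3 + y^2*(-50*d - 33) + y*(45*d^2 + 22*d - 39) + 9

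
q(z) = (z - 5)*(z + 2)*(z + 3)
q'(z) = (z - 5)*(z + 2) + (z - 5)*(z + 3) + (z + 2)*(z + 3) = 3*z^2 - 19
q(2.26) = -61.40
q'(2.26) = -3.68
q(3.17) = -58.37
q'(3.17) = 11.15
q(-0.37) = -23.02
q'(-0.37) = -18.59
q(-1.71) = -2.51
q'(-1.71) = -10.23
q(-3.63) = -8.86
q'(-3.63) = 20.53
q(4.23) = -34.68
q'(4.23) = 34.68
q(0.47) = -38.83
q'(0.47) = -18.34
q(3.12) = -58.91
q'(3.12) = 10.20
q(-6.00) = -132.00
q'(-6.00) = 89.00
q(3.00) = -60.00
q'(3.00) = 8.00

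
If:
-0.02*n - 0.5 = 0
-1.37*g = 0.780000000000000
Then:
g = -0.57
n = -25.00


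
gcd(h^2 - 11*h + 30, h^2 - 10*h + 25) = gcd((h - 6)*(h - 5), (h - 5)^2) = h - 5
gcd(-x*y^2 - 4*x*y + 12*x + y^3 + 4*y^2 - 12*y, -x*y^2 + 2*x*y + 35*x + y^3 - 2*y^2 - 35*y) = x - y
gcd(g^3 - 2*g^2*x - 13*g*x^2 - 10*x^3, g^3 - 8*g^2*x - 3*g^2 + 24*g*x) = 1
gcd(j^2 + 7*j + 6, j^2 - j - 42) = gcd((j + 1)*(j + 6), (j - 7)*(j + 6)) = j + 6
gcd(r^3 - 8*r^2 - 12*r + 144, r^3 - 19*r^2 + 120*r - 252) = r^2 - 12*r + 36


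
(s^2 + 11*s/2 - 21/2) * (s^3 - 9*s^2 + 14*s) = s^5 - 7*s^4/2 - 46*s^3 + 343*s^2/2 - 147*s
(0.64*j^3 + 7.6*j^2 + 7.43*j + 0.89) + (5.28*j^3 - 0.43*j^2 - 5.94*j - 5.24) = 5.92*j^3 + 7.17*j^2 + 1.49*j - 4.35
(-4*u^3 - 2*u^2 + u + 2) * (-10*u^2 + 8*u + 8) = 40*u^5 - 12*u^4 - 58*u^3 - 28*u^2 + 24*u + 16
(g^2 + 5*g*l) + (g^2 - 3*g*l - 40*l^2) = 2*g^2 + 2*g*l - 40*l^2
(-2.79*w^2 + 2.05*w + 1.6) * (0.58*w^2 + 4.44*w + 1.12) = -1.6182*w^4 - 11.1986*w^3 + 6.9052*w^2 + 9.4*w + 1.792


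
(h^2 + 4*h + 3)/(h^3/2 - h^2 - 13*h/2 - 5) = 2*(h + 3)/(h^2 - 3*h - 10)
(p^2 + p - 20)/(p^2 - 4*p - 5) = (-p^2 - p + 20)/(-p^2 + 4*p + 5)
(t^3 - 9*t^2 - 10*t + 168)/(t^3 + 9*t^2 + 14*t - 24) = (t^2 - 13*t + 42)/(t^2 + 5*t - 6)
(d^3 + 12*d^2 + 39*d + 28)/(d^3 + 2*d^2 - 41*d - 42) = (d + 4)/(d - 6)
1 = 1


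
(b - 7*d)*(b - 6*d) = b^2 - 13*b*d + 42*d^2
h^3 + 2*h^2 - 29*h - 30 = (h - 5)*(h + 1)*(h + 6)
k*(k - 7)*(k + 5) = k^3 - 2*k^2 - 35*k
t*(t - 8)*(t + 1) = t^3 - 7*t^2 - 8*t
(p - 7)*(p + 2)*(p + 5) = p^3 - 39*p - 70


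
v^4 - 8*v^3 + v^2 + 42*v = v*(v - 7)*(v - 3)*(v + 2)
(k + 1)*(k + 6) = k^2 + 7*k + 6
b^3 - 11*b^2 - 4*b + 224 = (b - 8)*(b - 7)*(b + 4)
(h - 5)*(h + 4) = h^2 - h - 20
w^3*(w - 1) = w^4 - w^3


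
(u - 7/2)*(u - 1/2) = u^2 - 4*u + 7/4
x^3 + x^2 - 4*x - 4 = (x - 2)*(x + 1)*(x + 2)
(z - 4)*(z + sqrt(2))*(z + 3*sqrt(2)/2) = z^3 - 4*z^2 + 5*sqrt(2)*z^2/2 - 10*sqrt(2)*z + 3*z - 12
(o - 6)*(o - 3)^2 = o^3 - 12*o^2 + 45*o - 54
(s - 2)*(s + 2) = s^2 - 4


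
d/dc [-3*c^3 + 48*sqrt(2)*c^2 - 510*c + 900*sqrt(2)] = -9*c^2 + 96*sqrt(2)*c - 510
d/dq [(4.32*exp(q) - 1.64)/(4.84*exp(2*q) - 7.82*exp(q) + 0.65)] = (-20.9088*exp(2*q) + 15.8752*exp(q) - 10.0168)*exp(q)/(23.4256*exp(4*q) - 75.6976*exp(3*q) + 67.4444*exp(2*q) - 10.166*exp(q) + 0.4225)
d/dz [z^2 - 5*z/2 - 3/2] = 2*z - 5/2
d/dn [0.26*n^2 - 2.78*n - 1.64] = 0.52*n - 2.78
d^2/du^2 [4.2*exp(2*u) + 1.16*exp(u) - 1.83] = (16.8*exp(u) + 1.16)*exp(u)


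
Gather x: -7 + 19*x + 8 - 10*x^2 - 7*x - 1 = -10*x^2 + 12*x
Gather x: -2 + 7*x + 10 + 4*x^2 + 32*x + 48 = 4*x^2 + 39*x + 56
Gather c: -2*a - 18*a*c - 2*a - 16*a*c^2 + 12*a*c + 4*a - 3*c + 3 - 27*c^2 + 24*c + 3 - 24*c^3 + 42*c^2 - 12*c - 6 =-24*c^3 + c^2*(15 - 16*a) + c*(9 - 6*a)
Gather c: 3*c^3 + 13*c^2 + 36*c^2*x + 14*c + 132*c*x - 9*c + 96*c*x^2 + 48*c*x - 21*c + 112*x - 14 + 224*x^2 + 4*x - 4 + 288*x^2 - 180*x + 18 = 3*c^3 + c^2*(36*x + 13) + c*(96*x^2 + 180*x - 16) + 512*x^2 - 64*x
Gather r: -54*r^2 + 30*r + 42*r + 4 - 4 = -54*r^2 + 72*r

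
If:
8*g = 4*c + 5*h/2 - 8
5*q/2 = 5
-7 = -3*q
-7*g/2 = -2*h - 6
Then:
No Solution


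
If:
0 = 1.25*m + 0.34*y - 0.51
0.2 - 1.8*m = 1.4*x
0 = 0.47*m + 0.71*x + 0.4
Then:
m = 1.13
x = -1.31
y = -2.66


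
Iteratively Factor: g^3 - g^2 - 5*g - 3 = (g + 1)*(g^2 - 2*g - 3) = (g - 3)*(g + 1)*(g + 1)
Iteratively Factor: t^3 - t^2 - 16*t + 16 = (t - 1)*(t^2 - 16) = (t - 1)*(t + 4)*(t - 4)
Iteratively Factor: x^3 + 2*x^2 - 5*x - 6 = (x + 3)*(x^2 - x - 2) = (x - 2)*(x + 3)*(x + 1)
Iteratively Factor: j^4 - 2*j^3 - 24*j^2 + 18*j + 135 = (j - 3)*(j^3 + j^2 - 21*j - 45) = (j - 3)*(j + 3)*(j^2 - 2*j - 15) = (j - 5)*(j - 3)*(j + 3)*(j + 3)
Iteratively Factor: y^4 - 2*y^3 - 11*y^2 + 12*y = (y)*(y^3 - 2*y^2 - 11*y + 12) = y*(y + 3)*(y^2 - 5*y + 4) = y*(y - 4)*(y + 3)*(y - 1)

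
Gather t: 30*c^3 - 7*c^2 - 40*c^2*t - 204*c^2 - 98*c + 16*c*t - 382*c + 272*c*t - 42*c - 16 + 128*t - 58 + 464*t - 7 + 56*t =30*c^3 - 211*c^2 - 522*c + t*(-40*c^2 + 288*c + 648) - 81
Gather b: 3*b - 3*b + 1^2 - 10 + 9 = 0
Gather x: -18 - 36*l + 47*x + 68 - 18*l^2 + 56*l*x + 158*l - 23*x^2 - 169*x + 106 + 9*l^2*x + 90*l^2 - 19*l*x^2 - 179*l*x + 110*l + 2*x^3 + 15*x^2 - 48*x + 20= 72*l^2 + 232*l + 2*x^3 + x^2*(-19*l - 8) + x*(9*l^2 - 123*l - 170) + 176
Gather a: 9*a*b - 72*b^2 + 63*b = 9*a*b - 72*b^2 + 63*b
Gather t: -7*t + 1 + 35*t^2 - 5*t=35*t^2 - 12*t + 1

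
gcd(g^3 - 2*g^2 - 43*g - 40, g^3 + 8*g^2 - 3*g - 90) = g + 5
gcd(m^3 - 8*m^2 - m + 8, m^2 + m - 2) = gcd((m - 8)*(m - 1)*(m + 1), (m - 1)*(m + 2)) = m - 1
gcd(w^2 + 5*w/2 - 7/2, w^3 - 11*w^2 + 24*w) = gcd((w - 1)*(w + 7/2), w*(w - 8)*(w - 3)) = 1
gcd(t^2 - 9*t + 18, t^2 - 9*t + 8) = 1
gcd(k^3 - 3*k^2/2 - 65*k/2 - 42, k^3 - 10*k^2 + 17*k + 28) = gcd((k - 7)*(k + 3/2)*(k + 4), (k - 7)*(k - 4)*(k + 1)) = k - 7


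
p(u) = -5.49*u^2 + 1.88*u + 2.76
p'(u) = 1.88 - 10.98*u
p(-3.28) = -62.47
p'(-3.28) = 37.89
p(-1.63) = -14.89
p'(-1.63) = 19.78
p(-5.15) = -152.53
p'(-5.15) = 58.43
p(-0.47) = 0.66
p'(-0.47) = 7.04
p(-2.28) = -30.07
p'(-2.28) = 26.91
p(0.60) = 1.91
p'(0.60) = -4.71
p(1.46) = -6.20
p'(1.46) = -14.15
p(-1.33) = -9.45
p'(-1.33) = 16.48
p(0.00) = 2.76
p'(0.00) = 1.88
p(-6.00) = -206.16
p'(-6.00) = 67.76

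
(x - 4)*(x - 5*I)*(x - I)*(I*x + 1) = I*x^4 + 7*x^3 - 4*I*x^3 - 28*x^2 - 11*I*x^2 - 5*x + 44*I*x + 20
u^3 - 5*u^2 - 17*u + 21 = (u - 7)*(u - 1)*(u + 3)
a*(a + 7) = a^2 + 7*a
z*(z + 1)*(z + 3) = z^3 + 4*z^2 + 3*z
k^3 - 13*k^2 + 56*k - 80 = (k - 5)*(k - 4)^2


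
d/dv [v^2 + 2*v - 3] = 2*v + 2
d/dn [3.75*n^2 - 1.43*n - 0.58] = 7.5*n - 1.43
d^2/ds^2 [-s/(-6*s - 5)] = -60/(6*s + 5)^3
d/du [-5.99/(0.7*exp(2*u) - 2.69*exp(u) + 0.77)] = (8.386*exp(u) - 16.1131)*exp(u)/(0.7*exp(2*u) - 2.69*exp(u) + 0.77)^2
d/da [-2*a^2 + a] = 1 - 4*a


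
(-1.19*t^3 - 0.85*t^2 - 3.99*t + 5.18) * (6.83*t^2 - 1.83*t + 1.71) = -8.1277*t^5 - 3.6278*t^4 - 27.7311*t^3 + 41.2276*t^2 - 16.3023*t + 8.8578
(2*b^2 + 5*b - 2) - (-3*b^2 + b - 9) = 5*b^2 + 4*b + 7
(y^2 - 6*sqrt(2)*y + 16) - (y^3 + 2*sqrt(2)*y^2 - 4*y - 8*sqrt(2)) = -y^3 - 2*sqrt(2)*y^2 + y^2 - 6*sqrt(2)*y + 4*y + 8*sqrt(2) + 16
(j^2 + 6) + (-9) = j^2 - 3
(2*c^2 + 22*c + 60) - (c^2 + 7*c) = c^2 + 15*c + 60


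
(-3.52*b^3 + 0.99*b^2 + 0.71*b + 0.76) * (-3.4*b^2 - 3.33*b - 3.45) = 11.968*b^5 + 8.3556*b^4 + 6.4333*b^3 - 8.3638*b^2 - 4.9803*b - 2.622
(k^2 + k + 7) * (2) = 2*k^2 + 2*k + 14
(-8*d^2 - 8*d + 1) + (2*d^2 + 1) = -6*d^2 - 8*d + 2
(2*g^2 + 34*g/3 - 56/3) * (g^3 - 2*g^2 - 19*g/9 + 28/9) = 2*g^5 + 22*g^4/3 - 410*g^3/9 + 530*g^2/27 + 224*g/3 - 1568/27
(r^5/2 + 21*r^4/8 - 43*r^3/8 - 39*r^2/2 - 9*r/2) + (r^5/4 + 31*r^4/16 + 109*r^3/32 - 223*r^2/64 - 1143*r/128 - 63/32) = 3*r^5/4 + 73*r^4/16 - 63*r^3/32 - 1471*r^2/64 - 1719*r/128 - 63/32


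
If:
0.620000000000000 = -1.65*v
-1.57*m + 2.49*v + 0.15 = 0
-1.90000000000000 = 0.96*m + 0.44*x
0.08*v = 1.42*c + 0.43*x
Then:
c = 0.96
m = -0.50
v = -0.38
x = -3.23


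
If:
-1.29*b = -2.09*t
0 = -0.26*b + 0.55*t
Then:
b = 0.00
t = 0.00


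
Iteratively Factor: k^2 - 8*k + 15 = (k - 5)*(k - 3)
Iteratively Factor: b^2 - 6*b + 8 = (b - 2)*(b - 4)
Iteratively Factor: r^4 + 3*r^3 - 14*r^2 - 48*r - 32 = (r - 4)*(r^3 + 7*r^2 + 14*r + 8) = (r - 4)*(r + 2)*(r^2 + 5*r + 4) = (r - 4)*(r + 1)*(r + 2)*(r + 4)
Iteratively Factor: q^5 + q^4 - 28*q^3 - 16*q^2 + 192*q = (q + 4)*(q^4 - 3*q^3 - 16*q^2 + 48*q) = (q + 4)^2*(q^3 - 7*q^2 + 12*q) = q*(q + 4)^2*(q^2 - 7*q + 12) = q*(q - 4)*(q + 4)^2*(q - 3)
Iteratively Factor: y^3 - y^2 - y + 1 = (y + 1)*(y^2 - 2*y + 1) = (y - 1)*(y + 1)*(y - 1)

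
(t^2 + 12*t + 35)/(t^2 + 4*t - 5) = (t + 7)/(t - 1)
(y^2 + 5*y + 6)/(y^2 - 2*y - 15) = (y + 2)/(y - 5)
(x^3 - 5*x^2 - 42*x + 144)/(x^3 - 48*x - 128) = (x^2 + 3*x - 18)/(x^2 + 8*x + 16)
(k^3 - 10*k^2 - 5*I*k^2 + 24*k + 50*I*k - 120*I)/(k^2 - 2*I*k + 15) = (k^2 - 10*k + 24)/(k + 3*I)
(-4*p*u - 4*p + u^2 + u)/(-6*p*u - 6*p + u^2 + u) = (4*p - u)/(6*p - u)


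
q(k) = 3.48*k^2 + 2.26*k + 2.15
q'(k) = 6.96*k + 2.26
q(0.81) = 6.26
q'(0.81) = 7.90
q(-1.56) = 7.09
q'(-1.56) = -8.60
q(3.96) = 65.67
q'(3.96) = 29.82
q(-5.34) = 89.32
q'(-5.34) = -34.91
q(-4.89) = 74.31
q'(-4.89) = -31.77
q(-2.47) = 17.80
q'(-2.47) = -14.93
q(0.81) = 6.26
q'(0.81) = 7.90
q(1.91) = 19.16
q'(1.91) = 15.55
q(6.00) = 140.99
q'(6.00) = 44.02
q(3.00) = 40.25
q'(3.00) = 23.14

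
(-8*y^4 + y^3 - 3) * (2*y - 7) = -16*y^5 + 58*y^4 - 7*y^3 - 6*y + 21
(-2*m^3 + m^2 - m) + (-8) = -2*m^3 + m^2 - m - 8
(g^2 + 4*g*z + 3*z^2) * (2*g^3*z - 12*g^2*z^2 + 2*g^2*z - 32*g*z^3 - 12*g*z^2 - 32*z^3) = 2*g^5*z - 4*g^4*z^2 + 2*g^4*z - 74*g^3*z^3 - 4*g^3*z^2 - 164*g^2*z^4 - 74*g^2*z^3 - 96*g*z^5 - 164*g*z^4 - 96*z^5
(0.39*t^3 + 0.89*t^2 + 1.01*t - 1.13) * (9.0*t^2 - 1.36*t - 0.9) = 3.51*t^5 + 7.4796*t^4 + 7.5286*t^3 - 12.3446*t^2 + 0.6278*t + 1.017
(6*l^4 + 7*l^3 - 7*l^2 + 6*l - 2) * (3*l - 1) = 18*l^5 + 15*l^4 - 28*l^3 + 25*l^2 - 12*l + 2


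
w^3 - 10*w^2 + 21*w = w*(w - 7)*(w - 3)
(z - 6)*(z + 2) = z^2 - 4*z - 12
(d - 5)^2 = d^2 - 10*d + 25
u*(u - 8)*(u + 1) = u^3 - 7*u^2 - 8*u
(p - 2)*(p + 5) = p^2 + 3*p - 10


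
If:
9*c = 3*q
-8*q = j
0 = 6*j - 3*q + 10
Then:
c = 10/153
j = -80/51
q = 10/51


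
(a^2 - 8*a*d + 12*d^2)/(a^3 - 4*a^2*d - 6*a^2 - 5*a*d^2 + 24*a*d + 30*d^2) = (a^2 - 8*a*d + 12*d^2)/(a^3 - 4*a^2*d - 6*a^2 - 5*a*d^2 + 24*a*d + 30*d^2)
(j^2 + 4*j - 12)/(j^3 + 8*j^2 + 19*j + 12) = (j^2 + 4*j - 12)/(j^3 + 8*j^2 + 19*j + 12)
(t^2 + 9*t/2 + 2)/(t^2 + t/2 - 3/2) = (2*t^2 + 9*t + 4)/(2*t^2 + t - 3)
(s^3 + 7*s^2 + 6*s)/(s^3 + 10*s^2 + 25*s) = (s^2 + 7*s + 6)/(s^2 + 10*s + 25)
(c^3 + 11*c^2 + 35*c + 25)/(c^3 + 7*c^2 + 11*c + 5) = (c + 5)/(c + 1)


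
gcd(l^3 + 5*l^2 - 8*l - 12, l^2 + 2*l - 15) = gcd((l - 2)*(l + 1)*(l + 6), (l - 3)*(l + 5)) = 1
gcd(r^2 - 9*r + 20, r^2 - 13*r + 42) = 1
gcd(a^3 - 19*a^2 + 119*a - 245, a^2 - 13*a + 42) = a - 7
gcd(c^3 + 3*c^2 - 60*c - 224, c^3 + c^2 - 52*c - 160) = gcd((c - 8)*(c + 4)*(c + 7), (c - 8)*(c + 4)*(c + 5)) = c^2 - 4*c - 32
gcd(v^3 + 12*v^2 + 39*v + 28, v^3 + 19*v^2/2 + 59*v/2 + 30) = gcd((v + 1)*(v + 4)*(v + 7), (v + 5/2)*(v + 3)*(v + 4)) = v + 4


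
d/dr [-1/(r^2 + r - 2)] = (2*r + 1)/(r^2 + r - 2)^2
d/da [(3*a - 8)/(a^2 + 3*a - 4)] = (-3*a^2 + 16*a + 12)/(a^4 + 6*a^3 + a^2 - 24*a + 16)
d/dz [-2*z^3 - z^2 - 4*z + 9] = -6*z^2 - 2*z - 4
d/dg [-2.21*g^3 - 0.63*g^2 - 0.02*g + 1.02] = -6.63*g^2 - 1.26*g - 0.02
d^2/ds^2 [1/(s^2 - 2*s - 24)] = 2*(s^2 - 2*s - 4*(s - 1)^2 - 24)/(-s^2 + 2*s + 24)^3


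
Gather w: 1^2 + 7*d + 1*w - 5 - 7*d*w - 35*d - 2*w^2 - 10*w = -28*d - 2*w^2 + w*(-7*d - 9) - 4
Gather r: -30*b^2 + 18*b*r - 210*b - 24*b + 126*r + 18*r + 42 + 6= -30*b^2 - 234*b + r*(18*b + 144) + 48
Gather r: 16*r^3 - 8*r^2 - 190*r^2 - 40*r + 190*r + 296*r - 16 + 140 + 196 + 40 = 16*r^3 - 198*r^2 + 446*r + 360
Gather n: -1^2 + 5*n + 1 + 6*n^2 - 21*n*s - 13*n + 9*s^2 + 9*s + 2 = 6*n^2 + n*(-21*s - 8) + 9*s^2 + 9*s + 2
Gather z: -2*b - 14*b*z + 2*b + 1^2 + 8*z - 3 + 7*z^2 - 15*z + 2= 7*z^2 + z*(-14*b - 7)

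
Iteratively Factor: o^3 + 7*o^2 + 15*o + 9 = (o + 3)*(o^2 + 4*o + 3) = (o + 3)^2*(o + 1)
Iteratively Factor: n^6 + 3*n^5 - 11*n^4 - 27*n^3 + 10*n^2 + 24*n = (n + 2)*(n^5 + n^4 - 13*n^3 - n^2 + 12*n) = (n - 3)*(n + 2)*(n^4 + 4*n^3 - n^2 - 4*n) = (n - 3)*(n + 2)*(n + 4)*(n^3 - n) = (n - 3)*(n + 1)*(n + 2)*(n + 4)*(n^2 - n) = (n - 3)*(n - 1)*(n + 1)*(n + 2)*(n + 4)*(n)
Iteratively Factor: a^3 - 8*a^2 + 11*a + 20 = (a + 1)*(a^2 - 9*a + 20) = (a - 4)*(a + 1)*(a - 5)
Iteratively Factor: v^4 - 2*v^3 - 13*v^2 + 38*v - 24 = (v + 4)*(v^3 - 6*v^2 + 11*v - 6) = (v - 1)*(v + 4)*(v^2 - 5*v + 6) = (v - 2)*(v - 1)*(v + 4)*(v - 3)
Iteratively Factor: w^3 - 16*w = (w + 4)*(w^2 - 4*w) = (w - 4)*(w + 4)*(w)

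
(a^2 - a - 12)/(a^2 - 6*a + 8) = (a + 3)/(a - 2)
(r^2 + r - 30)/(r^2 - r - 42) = (r - 5)/(r - 7)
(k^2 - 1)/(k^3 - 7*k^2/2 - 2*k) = 2*(1 - k^2)/(k*(-2*k^2 + 7*k + 4))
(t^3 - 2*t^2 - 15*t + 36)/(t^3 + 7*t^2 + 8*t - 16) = (t^2 - 6*t + 9)/(t^2 + 3*t - 4)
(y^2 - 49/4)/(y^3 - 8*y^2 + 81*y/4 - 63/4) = (2*y + 7)/(2*y^2 - 9*y + 9)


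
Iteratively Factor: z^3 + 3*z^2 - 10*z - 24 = (z + 2)*(z^2 + z - 12) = (z - 3)*(z + 2)*(z + 4)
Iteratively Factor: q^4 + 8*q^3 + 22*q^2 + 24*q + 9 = (q + 3)*(q^3 + 5*q^2 + 7*q + 3) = (q + 1)*(q + 3)*(q^2 + 4*q + 3) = (q + 1)*(q + 3)^2*(q + 1)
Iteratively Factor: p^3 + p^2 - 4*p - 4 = (p + 2)*(p^2 - p - 2) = (p + 1)*(p + 2)*(p - 2)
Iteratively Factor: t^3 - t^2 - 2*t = (t + 1)*(t^2 - 2*t) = (t - 2)*(t + 1)*(t)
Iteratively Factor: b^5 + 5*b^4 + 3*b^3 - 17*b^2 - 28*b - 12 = (b + 2)*(b^4 + 3*b^3 - 3*b^2 - 11*b - 6) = (b + 1)*(b + 2)*(b^3 + 2*b^2 - 5*b - 6) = (b - 2)*(b + 1)*(b + 2)*(b^2 + 4*b + 3) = (b - 2)*(b + 1)^2*(b + 2)*(b + 3)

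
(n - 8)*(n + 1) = n^2 - 7*n - 8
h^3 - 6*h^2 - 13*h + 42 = (h - 7)*(h - 2)*(h + 3)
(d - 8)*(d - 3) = d^2 - 11*d + 24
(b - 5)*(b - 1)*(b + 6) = b^3 - 31*b + 30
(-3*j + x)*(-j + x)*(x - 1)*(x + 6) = 3*j^2*x^2 + 15*j^2*x - 18*j^2 - 4*j*x^3 - 20*j*x^2 + 24*j*x + x^4 + 5*x^3 - 6*x^2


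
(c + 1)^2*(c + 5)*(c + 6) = c^4 + 13*c^3 + 53*c^2 + 71*c + 30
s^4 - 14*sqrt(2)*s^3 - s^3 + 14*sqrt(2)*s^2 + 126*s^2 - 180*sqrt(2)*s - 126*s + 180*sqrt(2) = (s - 1)*(s - 6*sqrt(2))*(s - 5*sqrt(2))*(s - 3*sqrt(2))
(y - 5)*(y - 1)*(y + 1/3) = y^3 - 17*y^2/3 + 3*y + 5/3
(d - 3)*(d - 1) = d^2 - 4*d + 3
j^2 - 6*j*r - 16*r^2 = (j - 8*r)*(j + 2*r)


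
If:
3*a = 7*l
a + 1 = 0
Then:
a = -1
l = -3/7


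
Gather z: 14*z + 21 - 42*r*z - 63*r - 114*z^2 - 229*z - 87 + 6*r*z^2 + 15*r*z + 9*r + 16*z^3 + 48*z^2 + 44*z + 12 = -54*r + 16*z^3 + z^2*(6*r - 66) + z*(-27*r - 171) - 54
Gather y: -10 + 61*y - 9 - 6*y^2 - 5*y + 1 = -6*y^2 + 56*y - 18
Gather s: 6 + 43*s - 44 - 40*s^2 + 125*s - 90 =-40*s^2 + 168*s - 128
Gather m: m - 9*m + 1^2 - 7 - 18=-8*m - 24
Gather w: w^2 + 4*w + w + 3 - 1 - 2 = w^2 + 5*w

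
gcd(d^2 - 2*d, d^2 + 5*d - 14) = d - 2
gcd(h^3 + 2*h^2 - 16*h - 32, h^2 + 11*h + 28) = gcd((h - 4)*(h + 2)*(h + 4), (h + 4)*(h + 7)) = h + 4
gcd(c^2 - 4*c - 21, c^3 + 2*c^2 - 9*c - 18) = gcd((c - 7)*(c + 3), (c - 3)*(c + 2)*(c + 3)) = c + 3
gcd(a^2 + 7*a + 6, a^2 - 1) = a + 1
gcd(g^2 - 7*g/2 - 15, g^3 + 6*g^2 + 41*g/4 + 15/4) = g + 5/2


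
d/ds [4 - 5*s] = -5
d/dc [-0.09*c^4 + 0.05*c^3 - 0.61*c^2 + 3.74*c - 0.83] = -0.36*c^3 + 0.15*c^2 - 1.22*c + 3.74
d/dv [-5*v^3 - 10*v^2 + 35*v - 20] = -15*v^2 - 20*v + 35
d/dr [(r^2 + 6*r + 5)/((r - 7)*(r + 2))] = (-11*r^2 - 38*r - 59)/(r^4 - 10*r^3 - 3*r^2 + 140*r + 196)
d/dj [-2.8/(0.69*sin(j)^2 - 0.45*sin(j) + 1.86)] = (3.864*sin(j) - 1.26)*cos(j)/(0.69*sin(j)^2 - 0.45*sin(j) + 1.86)^2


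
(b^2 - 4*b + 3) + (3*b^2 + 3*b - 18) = 4*b^2 - b - 15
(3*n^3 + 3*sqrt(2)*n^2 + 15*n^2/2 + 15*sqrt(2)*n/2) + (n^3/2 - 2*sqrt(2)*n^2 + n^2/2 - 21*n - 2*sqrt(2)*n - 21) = 7*n^3/2 + sqrt(2)*n^2 + 8*n^2 - 21*n + 11*sqrt(2)*n/2 - 21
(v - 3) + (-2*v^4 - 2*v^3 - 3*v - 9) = -2*v^4 - 2*v^3 - 2*v - 12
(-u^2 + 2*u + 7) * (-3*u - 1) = 3*u^3 - 5*u^2 - 23*u - 7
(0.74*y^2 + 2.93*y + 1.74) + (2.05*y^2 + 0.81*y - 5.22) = 2.79*y^2 + 3.74*y - 3.48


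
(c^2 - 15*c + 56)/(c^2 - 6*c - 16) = (c - 7)/(c + 2)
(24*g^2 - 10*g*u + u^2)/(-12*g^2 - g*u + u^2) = (-6*g + u)/(3*g + u)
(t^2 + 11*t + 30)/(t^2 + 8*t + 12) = (t + 5)/(t + 2)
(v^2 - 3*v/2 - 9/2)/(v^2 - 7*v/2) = (2*v^2 - 3*v - 9)/(v*(2*v - 7))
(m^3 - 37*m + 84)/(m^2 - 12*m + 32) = (m^2 + 4*m - 21)/(m - 8)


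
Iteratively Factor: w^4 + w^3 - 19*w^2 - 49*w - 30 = (w - 5)*(w^3 + 6*w^2 + 11*w + 6) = (w - 5)*(w + 3)*(w^2 + 3*w + 2) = (w - 5)*(w + 1)*(w + 3)*(w + 2)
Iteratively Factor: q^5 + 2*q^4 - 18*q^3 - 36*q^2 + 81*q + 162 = (q - 3)*(q^4 + 5*q^3 - 3*q^2 - 45*q - 54) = (q - 3)^2*(q^3 + 8*q^2 + 21*q + 18) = (q - 3)^2*(q + 2)*(q^2 + 6*q + 9) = (q - 3)^2*(q + 2)*(q + 3)*(q + 3)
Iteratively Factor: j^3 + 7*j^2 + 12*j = (j + 4)*(j^2 + 3*j) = j*(j + 4)*(j + 3)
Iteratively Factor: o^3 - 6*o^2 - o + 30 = (o - 5)*(o^2 - o - 6) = (o - 5)*(o - 3)*(o + 2)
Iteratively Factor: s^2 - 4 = (s - 2)*(s + 2)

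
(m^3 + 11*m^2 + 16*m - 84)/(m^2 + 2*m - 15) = (m^3 + 11*m^2 + 16*m - 84)/(m^2 + 2*m - 15)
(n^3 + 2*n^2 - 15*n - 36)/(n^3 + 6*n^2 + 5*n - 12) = (n^2 - n - 12)/(n^2 + 3*n - 4)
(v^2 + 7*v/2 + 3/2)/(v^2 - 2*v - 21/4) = 2*(2*v^2 + 7*v + 3)/(4*v^2 - 8*v - 21)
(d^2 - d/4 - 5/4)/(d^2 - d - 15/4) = (-4*d^2 + d + 5)/(-4*d^2 + 4*d + 15)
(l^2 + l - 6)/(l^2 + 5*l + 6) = (l - 2)/(l + 2)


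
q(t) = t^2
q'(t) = 2*t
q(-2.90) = 8.41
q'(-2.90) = -5.80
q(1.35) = 1.82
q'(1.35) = 2.70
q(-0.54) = 0.29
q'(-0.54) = -1.08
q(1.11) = 1.23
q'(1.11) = 2.22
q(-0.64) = 0.41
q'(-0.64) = -1.28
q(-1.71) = 2.92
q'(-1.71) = -3.42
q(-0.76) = 0.58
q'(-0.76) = -1.52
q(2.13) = 4.54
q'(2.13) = 4.26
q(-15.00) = 225.00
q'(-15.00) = -30.00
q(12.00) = 144.00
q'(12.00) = 24.00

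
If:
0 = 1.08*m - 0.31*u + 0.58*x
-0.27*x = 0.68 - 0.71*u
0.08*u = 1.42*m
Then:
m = 0.06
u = 1.14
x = 0.49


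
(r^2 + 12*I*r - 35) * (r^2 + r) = r^4 + r^3 + 12*I*r^3 - 35*r^2 + 12*I*r^2 - 35*r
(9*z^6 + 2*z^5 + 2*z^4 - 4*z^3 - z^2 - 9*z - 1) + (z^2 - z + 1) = 9*z^6 + 2*z^5 + 2*z^4 - 4*z^3 - 10*z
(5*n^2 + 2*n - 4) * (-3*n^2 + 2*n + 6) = -15*n^4 + 4*n^3 + 46*n^2 + 4*n - 24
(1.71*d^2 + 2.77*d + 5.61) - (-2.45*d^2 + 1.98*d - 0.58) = 4.16*d^2 + 0.79*d + 6.19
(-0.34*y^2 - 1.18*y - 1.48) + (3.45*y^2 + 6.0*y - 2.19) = 3.11*y^2 + 4.82*y - 3.67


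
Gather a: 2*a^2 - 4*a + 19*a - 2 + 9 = 2*a^2 + 15*a + 7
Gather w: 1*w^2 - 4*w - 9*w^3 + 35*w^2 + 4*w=-9*w^3 + 36*w^2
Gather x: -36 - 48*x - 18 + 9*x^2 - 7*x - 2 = 9*x^2 - 55*x - 56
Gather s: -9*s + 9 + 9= 18 - 9*s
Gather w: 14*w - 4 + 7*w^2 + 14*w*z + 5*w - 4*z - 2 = 7*w^2 + w*(14*z + 19) - 4*z - 6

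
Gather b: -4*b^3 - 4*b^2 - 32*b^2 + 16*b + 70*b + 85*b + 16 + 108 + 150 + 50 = -4*b^3 - 36*b^2 + 171*b + 324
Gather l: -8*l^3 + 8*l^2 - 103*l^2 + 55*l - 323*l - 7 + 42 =-8*l^3 - 95*l^2 - 268*l + 35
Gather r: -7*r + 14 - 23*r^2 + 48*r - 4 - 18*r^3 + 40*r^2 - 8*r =-18*r^3 + 17*r^2 + 33*r + 10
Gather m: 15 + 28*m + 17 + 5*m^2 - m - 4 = 5*m^2 + 27*m + 28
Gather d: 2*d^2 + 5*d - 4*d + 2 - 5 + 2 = 2*d^2 + d - 1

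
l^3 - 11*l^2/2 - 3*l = l*(l - 6)*(l + 1/2)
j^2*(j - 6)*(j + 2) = j^4 - 4*j^3 - 12*j^2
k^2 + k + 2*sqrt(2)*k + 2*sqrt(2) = (k + 1)*(k + 2*sqrt(2))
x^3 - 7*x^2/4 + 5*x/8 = x*(x - 5/4)*(x - 1/2)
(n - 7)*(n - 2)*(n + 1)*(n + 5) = n^4 - 3*n^3 - 35*n^2 + 39*n + 70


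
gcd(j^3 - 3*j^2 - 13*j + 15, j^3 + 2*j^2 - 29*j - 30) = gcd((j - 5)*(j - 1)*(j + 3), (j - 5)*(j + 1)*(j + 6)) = j - 5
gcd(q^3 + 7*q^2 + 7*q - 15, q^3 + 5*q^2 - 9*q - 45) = q^2 + 8*q + 15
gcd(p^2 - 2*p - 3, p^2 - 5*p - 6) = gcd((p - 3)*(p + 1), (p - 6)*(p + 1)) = p + 1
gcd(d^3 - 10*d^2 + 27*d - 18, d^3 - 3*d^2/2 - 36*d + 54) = d - 6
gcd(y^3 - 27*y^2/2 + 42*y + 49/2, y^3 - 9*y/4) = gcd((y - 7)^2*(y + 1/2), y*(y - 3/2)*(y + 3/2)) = 1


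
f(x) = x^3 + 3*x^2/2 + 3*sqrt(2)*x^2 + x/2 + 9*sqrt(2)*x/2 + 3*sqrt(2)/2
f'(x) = 3*x^2 + 3*x + 6*sqrt(2)*x + 1/2 + 9*sqrt(2)/2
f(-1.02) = 0.03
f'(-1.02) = -1.73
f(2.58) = 75.23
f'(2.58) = 56.47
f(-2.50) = 5.23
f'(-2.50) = -3.10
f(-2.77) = 5.92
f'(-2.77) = -1.93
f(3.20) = 115.66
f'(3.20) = 74.34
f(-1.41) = 1.06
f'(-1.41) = -3.37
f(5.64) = 402.91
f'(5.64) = 167.07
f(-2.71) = 5.79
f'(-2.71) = -2.23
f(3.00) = 101.40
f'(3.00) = 68.32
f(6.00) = 466.04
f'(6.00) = 183.78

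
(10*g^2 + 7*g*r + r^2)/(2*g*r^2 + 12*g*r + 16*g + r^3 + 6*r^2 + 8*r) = (5*g + r)/(r^2 + 6*r + 8)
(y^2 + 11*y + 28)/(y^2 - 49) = (y + 4)/(y - 7)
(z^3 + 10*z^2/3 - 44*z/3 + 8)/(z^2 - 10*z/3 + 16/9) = 3*(z^2 + 4*z - 12)/(3*z - 8)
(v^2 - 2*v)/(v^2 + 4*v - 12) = v/(v + 6)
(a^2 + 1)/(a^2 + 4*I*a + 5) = (a + I)/(a + 5*I)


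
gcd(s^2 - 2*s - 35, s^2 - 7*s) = s - 7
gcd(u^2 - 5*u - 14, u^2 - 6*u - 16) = u + 2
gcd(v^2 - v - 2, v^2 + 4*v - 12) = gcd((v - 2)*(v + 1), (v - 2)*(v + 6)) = v - 2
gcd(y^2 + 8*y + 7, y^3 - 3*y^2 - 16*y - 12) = y + 1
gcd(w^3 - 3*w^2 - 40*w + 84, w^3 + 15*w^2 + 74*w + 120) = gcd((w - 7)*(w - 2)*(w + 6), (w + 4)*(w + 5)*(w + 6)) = w + 6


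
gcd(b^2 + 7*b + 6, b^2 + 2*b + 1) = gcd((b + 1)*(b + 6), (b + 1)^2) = b + 1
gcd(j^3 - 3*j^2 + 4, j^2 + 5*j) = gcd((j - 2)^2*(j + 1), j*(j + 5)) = 1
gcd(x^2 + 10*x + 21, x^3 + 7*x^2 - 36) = x + 3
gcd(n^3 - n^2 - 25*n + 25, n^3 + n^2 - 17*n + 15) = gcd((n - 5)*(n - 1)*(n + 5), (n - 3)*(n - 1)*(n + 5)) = n^2 + 4*n - 5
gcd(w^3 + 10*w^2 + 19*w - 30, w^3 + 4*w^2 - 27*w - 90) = w + 6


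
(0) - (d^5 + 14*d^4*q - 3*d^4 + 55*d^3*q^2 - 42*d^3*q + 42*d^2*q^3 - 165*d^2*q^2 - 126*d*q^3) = -d^5 - 14*d^4*q + 3*d^4 - 55*d^3*q^2 + 42*d^3*q - 42*d^2*q^3 + 165*d^2*q^2 + 126*d*q^3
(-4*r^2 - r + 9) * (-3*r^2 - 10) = 12*r^4 + 3*r^3 + 13*r^2 + 10*r - 90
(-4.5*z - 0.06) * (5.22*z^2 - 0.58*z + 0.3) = -23.49*z^3 + 2.2968*z^2 - 1.3152*z - 0.018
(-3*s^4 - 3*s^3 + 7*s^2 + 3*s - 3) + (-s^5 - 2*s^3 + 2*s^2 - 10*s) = -s^5 - 3*s^4 - 5*s^3 + 9*s^2 - 7*s - 3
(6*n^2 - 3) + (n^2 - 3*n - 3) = 7*n^2 - 3*n - 6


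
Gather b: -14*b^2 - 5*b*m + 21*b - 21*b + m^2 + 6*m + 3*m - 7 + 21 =-14*b^2 - 5*b*m + m^2 + 9*m + 14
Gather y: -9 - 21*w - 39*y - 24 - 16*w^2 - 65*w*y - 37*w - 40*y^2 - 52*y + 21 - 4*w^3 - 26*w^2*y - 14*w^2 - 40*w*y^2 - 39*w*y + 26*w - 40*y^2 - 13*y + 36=-4*w^3 - 30*w^2 - 32*w + y^2*(-40*w - 80) + y*(-26*w^2 - 104*w - 104) + 24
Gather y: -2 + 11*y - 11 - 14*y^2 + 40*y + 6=-14*y^2 + 51*y - 7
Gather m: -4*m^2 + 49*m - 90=-4*m^2 + 49*m - 90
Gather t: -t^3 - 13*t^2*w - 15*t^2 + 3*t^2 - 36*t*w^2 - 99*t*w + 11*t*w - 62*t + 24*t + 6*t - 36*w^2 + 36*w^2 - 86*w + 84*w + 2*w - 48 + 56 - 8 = -t^3 + t^2*(-13*w - 12) + t*(-36*w^2 - 88*w - 32)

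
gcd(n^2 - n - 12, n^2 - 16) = n - 4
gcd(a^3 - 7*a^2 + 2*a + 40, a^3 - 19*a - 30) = a^2 - 3*a - 10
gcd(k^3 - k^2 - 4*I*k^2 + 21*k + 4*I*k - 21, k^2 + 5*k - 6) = k - 1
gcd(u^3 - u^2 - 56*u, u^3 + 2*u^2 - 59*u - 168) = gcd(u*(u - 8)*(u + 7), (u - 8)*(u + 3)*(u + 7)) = u^2 - u - 56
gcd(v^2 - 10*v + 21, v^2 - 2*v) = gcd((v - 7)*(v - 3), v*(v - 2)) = 1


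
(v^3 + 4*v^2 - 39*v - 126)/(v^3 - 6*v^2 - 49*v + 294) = (v + 3)/(v - 7)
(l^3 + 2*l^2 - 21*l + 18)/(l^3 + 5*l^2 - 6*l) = (l - 3)/l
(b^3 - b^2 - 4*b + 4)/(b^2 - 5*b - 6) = (-b^3 + b^2 + 4*b - 4)/(-b^2 + 5*b + 6)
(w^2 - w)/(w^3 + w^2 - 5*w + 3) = w/(w^2 + 2*w - 3)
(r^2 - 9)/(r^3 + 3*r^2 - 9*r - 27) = 1/(r + 3)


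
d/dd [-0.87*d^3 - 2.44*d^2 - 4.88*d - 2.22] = -2.61*d^2 - 4.88*d - 4.88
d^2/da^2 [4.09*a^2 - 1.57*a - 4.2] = 8.18000000000000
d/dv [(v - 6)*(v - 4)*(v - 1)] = 3*v^2 - 22*v + 34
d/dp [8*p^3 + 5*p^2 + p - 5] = 24*p^2 + 10*p + 1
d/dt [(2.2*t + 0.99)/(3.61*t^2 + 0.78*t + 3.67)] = (-7.942*t^2 - 7.1478*t + 7.3018)/(13.0321*t^4 + 5.6316*t^3 + 27.1058*t^2 + 5.7252*t + 13.4689)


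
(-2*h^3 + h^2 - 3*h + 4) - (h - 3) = -2*h^3 + h^2 - 4*h + 7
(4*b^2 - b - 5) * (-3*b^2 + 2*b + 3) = -12*b^4 + 11*b^3 + 25*b^2 - 13*b - 15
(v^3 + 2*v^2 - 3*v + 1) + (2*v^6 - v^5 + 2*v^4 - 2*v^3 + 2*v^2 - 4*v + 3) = 2*v^6 - v^5 + 2*v^4 - v^3 + 4*v^2 - 7*v + 4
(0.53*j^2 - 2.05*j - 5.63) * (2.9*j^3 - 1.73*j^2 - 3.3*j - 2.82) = 1.537*j^5 - 6.8619*j^4 - 14.5295*j^3 + 15.0103*j^2 + 24.36*j + 15.8766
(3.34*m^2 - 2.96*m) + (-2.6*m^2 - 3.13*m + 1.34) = 0.74*m^2 - 6.09*m + 1.34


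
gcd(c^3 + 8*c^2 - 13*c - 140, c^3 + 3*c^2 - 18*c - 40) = c^2 + c - 20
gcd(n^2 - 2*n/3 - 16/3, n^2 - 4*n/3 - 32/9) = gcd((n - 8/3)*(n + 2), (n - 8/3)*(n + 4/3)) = n - 8/3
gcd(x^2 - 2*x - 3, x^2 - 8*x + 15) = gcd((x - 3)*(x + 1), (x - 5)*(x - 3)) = x - 3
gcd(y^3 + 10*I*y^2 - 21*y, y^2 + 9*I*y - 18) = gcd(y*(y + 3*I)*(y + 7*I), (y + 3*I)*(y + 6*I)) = y + 3*I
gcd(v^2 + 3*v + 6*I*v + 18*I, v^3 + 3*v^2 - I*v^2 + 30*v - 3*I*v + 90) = v + 3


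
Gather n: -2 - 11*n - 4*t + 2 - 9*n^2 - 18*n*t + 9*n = -9*n^2 + n*(-18*t - 2) - 4*t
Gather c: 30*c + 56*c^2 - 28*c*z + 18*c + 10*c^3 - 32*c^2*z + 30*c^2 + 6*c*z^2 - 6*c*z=10*c^3 + c^2*(86 - 32*z) + c*(6*z^2 - 34*z + 48)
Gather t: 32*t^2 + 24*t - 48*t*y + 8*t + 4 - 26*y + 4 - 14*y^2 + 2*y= 32*t^2 + t*(32 - 48*y) - 14*y^2 - 24*y + 8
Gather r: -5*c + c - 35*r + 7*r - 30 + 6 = -4*c - 28*r - 24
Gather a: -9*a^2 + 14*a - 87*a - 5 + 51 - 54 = -9*a^2 - 73*a - 8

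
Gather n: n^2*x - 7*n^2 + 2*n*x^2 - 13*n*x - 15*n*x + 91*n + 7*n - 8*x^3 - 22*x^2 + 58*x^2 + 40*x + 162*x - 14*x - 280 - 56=n^2*(x - 7) + n*(2*x^2 - 28*x + 98) - 8*x^3 + 36*x^2 + 188*x - 336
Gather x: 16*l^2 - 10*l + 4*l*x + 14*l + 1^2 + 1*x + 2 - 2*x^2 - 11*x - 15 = 16*l^2 + 4*l - 2*x^2 + x*(4*l - 10) - 12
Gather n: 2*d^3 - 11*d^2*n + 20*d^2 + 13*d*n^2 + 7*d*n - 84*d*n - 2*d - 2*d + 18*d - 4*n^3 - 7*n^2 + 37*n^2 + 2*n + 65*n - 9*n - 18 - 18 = 2*d^3 + 20*d^2 + 14*d - 4*n^3 + n^2*(13*d + 30) + n*(-11*d^2 - 77*d + 58) - 36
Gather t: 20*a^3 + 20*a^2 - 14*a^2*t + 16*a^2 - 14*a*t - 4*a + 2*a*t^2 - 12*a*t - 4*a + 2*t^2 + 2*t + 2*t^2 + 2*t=20*a^3 + 36*a^2 - 8*a + t^2*(2*a + 4) + t*(-14*a^2 - 26*a + 4)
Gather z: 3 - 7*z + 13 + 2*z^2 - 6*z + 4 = 2*z^2 - 13*z + 20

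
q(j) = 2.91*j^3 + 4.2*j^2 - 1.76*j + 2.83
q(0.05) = 2.75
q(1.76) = 28.61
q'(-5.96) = 258.28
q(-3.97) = -106.07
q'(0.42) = 3.31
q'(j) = 8.73*j^2 + 8.4*j - 1.76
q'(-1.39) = 3.43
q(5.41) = 577.01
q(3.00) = 113.92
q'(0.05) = -1.32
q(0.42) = 3.05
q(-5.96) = -453.56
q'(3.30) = 121.03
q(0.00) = 2.83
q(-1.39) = 5.58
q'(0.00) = -1.76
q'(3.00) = 102.01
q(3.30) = 147.34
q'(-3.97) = 102.48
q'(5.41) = 299.19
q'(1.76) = 40.07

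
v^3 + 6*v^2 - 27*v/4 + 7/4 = (v - 1/2)^2*(v + 7)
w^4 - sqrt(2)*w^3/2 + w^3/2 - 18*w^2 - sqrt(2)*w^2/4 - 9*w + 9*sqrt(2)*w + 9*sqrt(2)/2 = (w + 1/2)*(w - 3*sqrt(2))*(w - sqrt(2)/2)*(w + 3*sqrt(2))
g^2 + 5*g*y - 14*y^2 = (g - 2*y)*(g + 7*y)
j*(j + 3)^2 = j^3 + 6*j^2 + 9*j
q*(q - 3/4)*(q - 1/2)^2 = q^4 - 7*q^3/4 + q^2 - 3*q/16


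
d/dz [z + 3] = 1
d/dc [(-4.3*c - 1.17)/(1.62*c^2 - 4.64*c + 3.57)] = (6.966*c^2 + 3.7908*c - 20.7798)/(2.6244*c^4 - 15.0336*c^3 + 33.0964*c^2 - 33.1296*c + 12.7449)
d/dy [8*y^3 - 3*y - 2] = 24*y^2 - 3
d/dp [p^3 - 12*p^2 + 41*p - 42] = 3*p^2 - 24*p + 41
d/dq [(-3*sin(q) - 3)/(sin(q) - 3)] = 12*cos(q)/(sin(q) - 3)^2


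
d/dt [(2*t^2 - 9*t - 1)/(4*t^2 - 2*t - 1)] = (32*t^2 + 4*t + 7)/(16*t^4 - 16*t^3 - 4*t^2 + 4*t + 1)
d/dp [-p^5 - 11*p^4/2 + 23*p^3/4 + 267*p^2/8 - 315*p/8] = -5*p^4 - 22*p^3 + 69*p^2/4 + 267*p/4 - 315/8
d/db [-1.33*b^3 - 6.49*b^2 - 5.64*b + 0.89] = -3.99*b^2 - 12.98*b - 5.64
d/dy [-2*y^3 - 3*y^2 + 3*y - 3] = -6*y^2 - 6*y + 3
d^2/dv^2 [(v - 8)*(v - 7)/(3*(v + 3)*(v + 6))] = 4*(-4*v^3 + 19*v^2 + 387*v + 1047)/(v^6 + 27*v^5 + 297*v^4 + 1701*v^3 + 5346*v^2 + 8748*v + 5832)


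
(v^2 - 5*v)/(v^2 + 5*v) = (v - 5)/(v + 5)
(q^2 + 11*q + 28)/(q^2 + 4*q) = (q + 7)/q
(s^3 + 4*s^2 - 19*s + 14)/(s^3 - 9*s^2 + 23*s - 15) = (s^2 + 5*s - 14)/(s^2 - 8*s + 15)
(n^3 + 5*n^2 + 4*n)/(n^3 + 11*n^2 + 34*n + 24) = n/(n + 6)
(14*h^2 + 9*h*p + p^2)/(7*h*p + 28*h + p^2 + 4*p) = (2*h + p)/(p + 4)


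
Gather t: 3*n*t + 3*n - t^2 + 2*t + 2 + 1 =3*n - t^2 + t*(3*n + 2) + 3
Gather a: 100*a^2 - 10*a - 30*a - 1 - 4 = 100*a^2 - 40*a - 5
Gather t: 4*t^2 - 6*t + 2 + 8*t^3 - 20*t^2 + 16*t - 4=8*t^3 - 16*t^2 + 10*t - 2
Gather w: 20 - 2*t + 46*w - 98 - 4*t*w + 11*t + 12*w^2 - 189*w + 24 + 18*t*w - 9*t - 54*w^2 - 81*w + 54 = -42*w^2 + w*(14*t - 224)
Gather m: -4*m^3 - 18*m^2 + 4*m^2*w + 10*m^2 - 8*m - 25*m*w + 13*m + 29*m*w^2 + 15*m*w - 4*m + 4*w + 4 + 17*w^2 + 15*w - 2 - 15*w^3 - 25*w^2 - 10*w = -4*m^3 + m^2*(4*w - 8) + m*(29*w^2 - 10*w + 1) - 15*w^3 - 8*w^2 + 9*w + 2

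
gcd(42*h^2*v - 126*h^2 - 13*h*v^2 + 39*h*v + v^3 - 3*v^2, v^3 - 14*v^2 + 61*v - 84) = v - 3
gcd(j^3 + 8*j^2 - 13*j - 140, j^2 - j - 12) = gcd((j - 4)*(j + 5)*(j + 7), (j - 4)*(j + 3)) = j - 4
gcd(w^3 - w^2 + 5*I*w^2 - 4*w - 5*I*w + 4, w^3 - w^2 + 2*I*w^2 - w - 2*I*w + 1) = w^2 + w*(-1 + I) - I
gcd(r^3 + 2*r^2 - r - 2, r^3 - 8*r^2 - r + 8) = r^2 - 1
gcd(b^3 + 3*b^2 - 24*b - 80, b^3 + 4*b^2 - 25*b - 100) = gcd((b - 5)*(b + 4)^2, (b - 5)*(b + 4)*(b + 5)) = b^2 - b - 20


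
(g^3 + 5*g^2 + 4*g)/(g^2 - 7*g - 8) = g*(g + 4)/(g - 8)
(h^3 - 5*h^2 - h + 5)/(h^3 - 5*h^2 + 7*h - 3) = (h^2 - 4*h - 5)/(h^2 - 4*h + 3)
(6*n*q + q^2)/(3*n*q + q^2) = (6*n + q)/(3*n + q)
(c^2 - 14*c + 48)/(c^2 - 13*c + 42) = (c - 8)/(c - 7)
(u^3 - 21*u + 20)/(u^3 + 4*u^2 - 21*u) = (u^3 - 21*u + 20)/(u*(u^2 + 4*u - 21))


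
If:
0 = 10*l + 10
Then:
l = -1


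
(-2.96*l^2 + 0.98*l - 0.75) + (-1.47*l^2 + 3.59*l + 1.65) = -4.43*l^2 + 4.57*l + 0.9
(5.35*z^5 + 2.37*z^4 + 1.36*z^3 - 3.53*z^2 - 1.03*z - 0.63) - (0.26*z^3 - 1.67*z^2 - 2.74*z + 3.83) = 5.35*z^5 + 2.37*z^4 + 1.1*z^3 - 1.86*z^2 + 1.71*z - 4.46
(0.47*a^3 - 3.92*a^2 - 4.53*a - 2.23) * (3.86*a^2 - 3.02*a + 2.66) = 1.8142*a^5 - 16.5506*a^4 - 4.3972*a^3 - 5.3544*a^2 - 5.3152*a - 5.9318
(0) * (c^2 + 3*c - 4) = 0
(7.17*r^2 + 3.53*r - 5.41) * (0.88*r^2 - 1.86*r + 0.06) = 6.3096*r^4 - 10.2298*r^3 - 10.8964*r^2 + 10.2744*r - 0.3246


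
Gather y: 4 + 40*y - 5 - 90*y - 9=-50*y - 10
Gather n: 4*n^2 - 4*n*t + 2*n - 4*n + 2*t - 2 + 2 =4*n^2 + n*(-4*t - 2) + 2*t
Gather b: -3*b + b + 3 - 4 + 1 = -2*b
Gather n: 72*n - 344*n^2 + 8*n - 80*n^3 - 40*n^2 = -80*n^3 - 384*n^2 + 80*n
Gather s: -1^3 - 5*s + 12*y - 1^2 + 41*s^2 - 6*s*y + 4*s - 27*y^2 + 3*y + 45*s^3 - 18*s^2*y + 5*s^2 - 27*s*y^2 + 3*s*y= 45*s^3 + s^2*(46 - 18*y) + s*(-27*y^2 - 3*y - 1) - 27*y^2 + 15*y - 2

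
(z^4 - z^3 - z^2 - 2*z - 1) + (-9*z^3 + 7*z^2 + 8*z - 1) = z^4 - 10*z^3 + 6*z^2 + 6*z - 2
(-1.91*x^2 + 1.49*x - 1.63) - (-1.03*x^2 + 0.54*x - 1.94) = -0.88*x^2 + 0.95*x + 0.31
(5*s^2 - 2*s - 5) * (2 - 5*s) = -25*s^3 + 20*s^2 + 21*s - 10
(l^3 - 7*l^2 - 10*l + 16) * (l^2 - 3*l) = l^5 - 10*l^4 + 11*l^3 + 46*l^2 - 48*l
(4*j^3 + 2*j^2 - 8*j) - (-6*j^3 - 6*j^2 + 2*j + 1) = 10*j^3 + 8*j^2 - 10*j - 1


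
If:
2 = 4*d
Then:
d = 1/2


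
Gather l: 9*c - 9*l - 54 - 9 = 9*c - 9*l - 63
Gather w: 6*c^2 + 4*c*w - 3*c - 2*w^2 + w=6*c^2 - 3*c - 2*w^2 + w*(4*c + 1)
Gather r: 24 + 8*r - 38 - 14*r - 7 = -6*r - 21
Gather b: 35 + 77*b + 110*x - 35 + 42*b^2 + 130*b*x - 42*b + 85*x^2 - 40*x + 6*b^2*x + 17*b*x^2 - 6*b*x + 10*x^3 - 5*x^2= b^2*(6*x + 42) + b*(17*x^2 + 124*x + 35) + 10*x^3 + 80*x^2 + 70*x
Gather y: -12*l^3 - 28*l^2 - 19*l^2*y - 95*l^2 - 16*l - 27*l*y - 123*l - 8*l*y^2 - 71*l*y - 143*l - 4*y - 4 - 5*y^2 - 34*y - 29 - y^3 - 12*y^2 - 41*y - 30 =-12*l^3 - 123*l^2 - 282*l - y^3 + y^2*(-8*l - 17) + y*(-19*l^2 - 98*l - 79) - 63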